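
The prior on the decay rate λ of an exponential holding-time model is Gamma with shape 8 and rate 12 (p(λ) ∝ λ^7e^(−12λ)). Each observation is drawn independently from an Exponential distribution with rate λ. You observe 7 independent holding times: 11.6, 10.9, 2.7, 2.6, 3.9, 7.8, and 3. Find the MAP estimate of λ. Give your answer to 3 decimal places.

The Exponential(rate=λ) likelihood is ∝ λ^n e^(−λΣtᵢ). Here n = 7 and Σtᵢ = 11.6 + 10.9 + 2.7 + 2.6 + 3.9 + 7.8 + 3 = 42.5.
Posterior ∝ λ^7e^(−12λ) · λ^7e^(−42.5λ) = λ^14e^(−54.5λ), i.e. Gamma(15, 54.5).
Mode = (a−1)/b = 14/54.5 ≈ 0.257.

λ̂_MAP = 0.257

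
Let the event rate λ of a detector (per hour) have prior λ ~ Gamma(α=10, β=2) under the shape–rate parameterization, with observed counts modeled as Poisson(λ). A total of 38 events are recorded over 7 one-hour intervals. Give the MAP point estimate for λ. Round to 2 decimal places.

λ̂_MAP = 5.22

Σxᵢ = 38, n = 7.
Posterior ∝ λ^9e^(−2λ) · λ^38e^(−7λ) = λ^47e^(−9λ), i.e. Gamma(shape=48, rate=9).
The mode of a Gamma(a, b) with a ≥ 1 (shape–rate) is (a−1)/b = 47/9 ≈ 5.22.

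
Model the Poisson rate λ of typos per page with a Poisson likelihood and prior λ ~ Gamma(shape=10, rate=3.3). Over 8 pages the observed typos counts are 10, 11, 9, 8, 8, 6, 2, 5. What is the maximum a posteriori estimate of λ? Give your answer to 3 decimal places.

Σxᵢ = 10+11+9+8+8+6+2+5 = 59, with n = 8.
Posterior ∝ λ^9e^(−3.3λ) · λ^59e^(−8λ) = λ^68e^(−11.3λ), i.e. Gamma(shape=69, rate=11.3).
The mode of a Gamma(a, b) with a ≥ 1 (shape–rate) is (a−1)/b = 68/11.3 ≈ 6.018.

λ̂_MAP = 6.018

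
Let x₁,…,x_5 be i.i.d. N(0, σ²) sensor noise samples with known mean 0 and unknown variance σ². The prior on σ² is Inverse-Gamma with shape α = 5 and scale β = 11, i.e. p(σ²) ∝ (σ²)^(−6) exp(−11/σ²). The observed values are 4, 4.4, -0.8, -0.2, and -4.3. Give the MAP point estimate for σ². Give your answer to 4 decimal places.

Sum of squared deviations about the known mean: SS = (4−0)² + (4.4−0)² + (-0.8−0)² + (-0.2−0)² + (-4.3−0)² = 54.53.
The Normal likelihood contributes (σ²)^(−n/2) exp(−SS/(2σ²)), so the posterior is Inverse-Gamma(α + n/2, β + SS/2) = Inverse-Gamma(7.5, 38.265).
The mode of Inverse-Gamma(a, b) is b/(a+1) = 38.265/8.5 ≈ 4.5018.

σ̂²_MAP = 4.5018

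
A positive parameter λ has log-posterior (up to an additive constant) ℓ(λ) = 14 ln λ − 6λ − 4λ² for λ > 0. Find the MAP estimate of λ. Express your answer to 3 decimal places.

λ̂_MAP = 1.000

ℓ'(λ) = 14/λ − 6 − 8λ. Setting this to zero and multiplying by λ: 8λ² + 6λ − 14 = 0.
λ = (−6 + √(6² + 4·8·14)) / (2·8) = (−6 + √484) / 16 = (−6 + 22)/16 = 1.
ℓ''(λ) = −14/λ² − 8 < 0, confirming a maximum.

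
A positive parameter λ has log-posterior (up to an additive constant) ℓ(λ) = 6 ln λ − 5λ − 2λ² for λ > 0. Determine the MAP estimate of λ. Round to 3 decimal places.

λ̂_MAP = 0.750

ℓ'(λ) = 6/λ − 5 − 4λ. Setting this to zero and multiplying by λ: 4λ² + 5λ − 6 = 0.
λ = (−5 + √(5² + 4·4·6)) / (2·4) = (−5 + √121) / 8 = (−5 + 11)/8 = 3/4.
ℓ''(λ) = −6/λ² − 4 < 0, confirming a maximum.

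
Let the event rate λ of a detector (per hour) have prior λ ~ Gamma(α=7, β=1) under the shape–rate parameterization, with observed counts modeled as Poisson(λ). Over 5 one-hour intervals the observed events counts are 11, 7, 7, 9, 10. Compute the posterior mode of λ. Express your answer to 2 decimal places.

λ̂_MAP = 8.33

Σxᵢ = 11+7+7+9+10 = 44, with n = 5.
Posterior ∝ λ^6e^(−1λ) · λ^44e^(−5λ) = λ^50e^(−6λ), i.e. Gamma(shape=51, rate=6).
The mode of a Gamma(a, b) with a ≥ 1 (shape–rate) is (a−1)/b = 50/6 ≈ 8.33.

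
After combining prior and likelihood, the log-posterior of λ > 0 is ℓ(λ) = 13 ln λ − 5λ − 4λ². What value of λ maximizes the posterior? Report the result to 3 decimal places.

ℓ'(λ) = 13/λ − 5 − 8λ. Setting this to zero and multiplying by λ: 8λ² + 5λ − 13 = 0.
λ = (−5 + √(5² + 4·8·13)) / (2·8) = (−5 + √441) / 16 = (−5 + 21)/16 = 1.
ℓ''(λ) = −13/λ² − 8 < 0, confirming a maximum.

λ̂_MAP = 1.000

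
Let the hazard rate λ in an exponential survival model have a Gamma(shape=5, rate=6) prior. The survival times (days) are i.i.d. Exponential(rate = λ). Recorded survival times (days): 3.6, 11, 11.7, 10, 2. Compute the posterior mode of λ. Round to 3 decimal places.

The Exponential(rate=λ) likelihood is ∝ λ^n e^(−λΣtᵢ). Here n = 5 and Σtᵢ = 3.6 + 11 + 11.7 + 10 + 2 = 38.3.
Posterior ∝ λ^4e^(−6λ) · λ^5e^(−38.3λ) = λ^9e^(−44.3λ), i.e. Gamma(10, 44.3).
Mode = (a−1)/b = 9/44.3 ≈ 0.203.

λ̂_MAP = 0.203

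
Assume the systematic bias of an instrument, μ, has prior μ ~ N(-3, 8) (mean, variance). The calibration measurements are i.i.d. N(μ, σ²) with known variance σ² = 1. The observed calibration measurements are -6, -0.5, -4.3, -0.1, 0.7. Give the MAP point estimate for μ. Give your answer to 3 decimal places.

μ̂_MAP = -2.063

n = 5; x̄ = ((-6) + (-0.5) + (-4.3) + (-0.1) + 0.7)/5 = -10.2/5 = -2.04.
For a Normal prior and Normal likelihood with known variance, the posterior is Normal; its mode equals its mean, the precision-weighted average.
Prior precision 1/σ₀² = 1/8 = 0.125; data precision n/σ² = 5/1 = 5.
μ̂ = (0.125·(-3) + 5·(-2.04)) / (0.125 + 5) = (-10.575)/5.125 = -423/205 ≈ -2.063.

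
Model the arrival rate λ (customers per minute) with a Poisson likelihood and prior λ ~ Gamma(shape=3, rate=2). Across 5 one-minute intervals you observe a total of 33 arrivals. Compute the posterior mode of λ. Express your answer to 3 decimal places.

Σxᵢ = 33, n = 5.
Posterior ∝ λ^2e^(−2λ) · λ^33e^(−5λ) = λ^35e^(−7λ), i.e. Gamma(shape=36, rate=7).
The mode of a Gamma(a, b) with a ≥ 1 (shape–rate) is (a−1)/b = 35/7 ≈ 5.000.

λ̂_MAP = 5.000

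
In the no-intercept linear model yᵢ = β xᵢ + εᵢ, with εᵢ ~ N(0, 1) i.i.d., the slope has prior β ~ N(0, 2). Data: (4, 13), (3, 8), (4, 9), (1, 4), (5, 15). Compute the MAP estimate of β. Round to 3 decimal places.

β̂_MAP = 2.830

log p(β | y) = −Σ(yᵢ − βxᵢ)²/(2·1) − β²/(2·2) + const.
Setting the derivative to zero: Σxᵢ(yᵢ − βxᵢ)/1 − β/2 = 0, so β = Σxᵢyᵢ / (Σxᵢ² + σ²/τ²).
Σxᵢyᵢ = 4·13 + 3·8 + 4·9 + 1·4 + 5·15 = 191; Σxᵢ² = 67; σ²/τ² = 0.5.
β̂_MAP = 191 / (67 + 0.5) = 191/67.5 ≈ 2.830.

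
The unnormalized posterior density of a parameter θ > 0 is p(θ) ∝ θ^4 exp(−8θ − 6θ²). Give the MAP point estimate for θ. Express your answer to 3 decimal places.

θ̂_MAP = 0.333

ℓ'(θ) = 4/θ − 8 − 12θ. Setting this to zero and multiplying by θ: 12θ² + 8θ − 4 = 0.
θ = (−8 + √(8² + 4·12·4)) / (2·12) = (−8 + √256) / 24 = (−8 + 16)/24 = 1/3.
ℓ''(θ) = −4/θ² − 12 < 0, confirming a maximum.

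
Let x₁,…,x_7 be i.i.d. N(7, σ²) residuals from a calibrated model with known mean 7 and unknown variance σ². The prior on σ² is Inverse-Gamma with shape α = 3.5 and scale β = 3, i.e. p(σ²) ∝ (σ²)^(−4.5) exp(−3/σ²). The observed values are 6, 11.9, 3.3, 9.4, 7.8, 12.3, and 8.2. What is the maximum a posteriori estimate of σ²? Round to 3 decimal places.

Sum of squared deviations about the known mean: SS = (6−7)² + (11.9−7)² + (3.3−7)² + (9.4−7)² + (7.8−7)² + (12.3−7)² + (8.2−7)² = 74.63.
The Normal likelihood contributes (σ²)^(−n/2) exp(−SS/(2σ²)), so the posterior is Inverse-Gamma(α + n/2, β + SS/2) = Inverse-Gamma(7, 40.315).
The mode of Inverse-Gamma(a, b) is b/(a+1) = 40.315/8 ≈ 5.039.

σ̂²_MAP = 5.039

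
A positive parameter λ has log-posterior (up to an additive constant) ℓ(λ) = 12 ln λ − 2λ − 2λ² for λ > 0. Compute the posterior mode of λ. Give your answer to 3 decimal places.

λ̂_MAP = 1.500

ℓ'(λ) = 12/λ − 2 − 4λ. Setting this to zero and multiplying by λ: 4λ² + 2λ − 12 = 0.
λ = (−2 + √(2² + 4·4·12)) / (2·4) = (−2 + √196) / 8 = (−2 + 14)/8 = 3/2.
ℓ''(λ) = −12/λ² − 4 < 0, confirming a maximum.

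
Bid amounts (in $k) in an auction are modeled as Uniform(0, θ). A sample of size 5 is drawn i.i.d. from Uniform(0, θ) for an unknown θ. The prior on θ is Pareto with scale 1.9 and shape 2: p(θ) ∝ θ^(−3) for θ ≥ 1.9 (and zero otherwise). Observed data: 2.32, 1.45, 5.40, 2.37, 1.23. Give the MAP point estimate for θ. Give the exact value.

The Uniform(0, θ) likelihood is θ^(−n) for θ ≥ max(xᵢ), zero otherwise. Here max(xᵢ) = 5.40.
Posterior ∝ θ^(−3) · θ^(−5) = θ^(−8) on θ ≥ max(1.9, 5.40) = 5.40.
This density is strictly decreasing in θ, so the posterior mode lies at the lower boundary of the support.

θ̂_MAP = 5.40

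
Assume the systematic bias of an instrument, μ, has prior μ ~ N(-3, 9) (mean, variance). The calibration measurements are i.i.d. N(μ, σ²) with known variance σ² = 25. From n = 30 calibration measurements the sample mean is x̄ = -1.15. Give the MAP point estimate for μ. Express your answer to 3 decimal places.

n = 30, x̄ = -1.15.
For a Normal prior and Normal likelihood with known variance, the posterior is Normal; its mode equals its mean, the precision-weighted average.
Prior precision 1/σ₀² = 1/9; data precision n/σ² = 30/25 = 1.2.
μ̂ = ((1/9)·(-3) + 1.2·(-1.15)) / (1/9 + 1.2) = (-257/150)/(59/45) = -771/590 ≈ -1.307.

μ̂_MAP = -1.307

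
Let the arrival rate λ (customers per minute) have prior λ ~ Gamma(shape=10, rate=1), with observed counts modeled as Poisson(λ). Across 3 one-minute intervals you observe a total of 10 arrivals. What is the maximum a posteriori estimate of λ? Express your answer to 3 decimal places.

Σxᵢ = 10, n = 3.
Posterior ∝ λ^9e^(−1λ) · λ^10e^(−3λ) = λ^19e^(−4λ), i.e. Gamma(shape=20, rate=4).
The mode of a Gamma(a, b) with a ≥ 1 (shape–rate) is (a−1)/b = 19/4 ≈ 4.750.

λ̂_MAP = 4.750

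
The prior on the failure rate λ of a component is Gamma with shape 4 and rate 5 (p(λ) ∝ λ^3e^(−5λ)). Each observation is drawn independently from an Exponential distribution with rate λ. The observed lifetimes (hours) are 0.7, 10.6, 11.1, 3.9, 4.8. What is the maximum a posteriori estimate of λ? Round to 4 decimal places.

The Exponential(rate=λ) likelihood is ∝ λ^n e^(−λΣtᵢ). Here n = 5 and Σtᵢ = 0.7 + 10.6 + 11.1 + 3.9 + 4.8 = 31.1.
Posterior ∝ λ^3e^(−5λ) · λ^5e^(−31.1λ) = λ^8e^(−36.1λ), i.e. Gamma(9, 36.1).
Mode = (a−1)/b = 8/36.1 ≈ 0.2216.

λ̂_MAP = 0.2216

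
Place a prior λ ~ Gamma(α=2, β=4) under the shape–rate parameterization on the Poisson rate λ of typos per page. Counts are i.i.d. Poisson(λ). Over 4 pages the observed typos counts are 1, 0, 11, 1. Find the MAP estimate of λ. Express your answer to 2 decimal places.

λ̂_MAP = 1.75

Σxᵢ = 1+0+11+1 = 13, with n = 4.
Posterior ∝ λe^(−4λ) · λ^13e^(−4λ) = λ^14e^(−8λ), i.e. Gamma(shape=15, rate=8).
The mode of a Gamma(a, b) with a ≥ 1 (shape–rate) is (a−1)/b = 14/8 ≈ 1.75.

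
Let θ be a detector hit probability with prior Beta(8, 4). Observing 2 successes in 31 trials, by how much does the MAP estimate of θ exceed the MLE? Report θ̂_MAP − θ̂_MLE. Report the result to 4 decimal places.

MAP − MLE = 0.1550

Posterior is Beta(10, 33); MAP = (10−1)/(43−2) = 9/41 ≈ 0.21951.
MLE ignores the prior: θ̂_MLE = k/n = 2/31 ≈ 0.06452.
Difference = 9/41 − 2/31 = 197/1271 ≈ 0.1550.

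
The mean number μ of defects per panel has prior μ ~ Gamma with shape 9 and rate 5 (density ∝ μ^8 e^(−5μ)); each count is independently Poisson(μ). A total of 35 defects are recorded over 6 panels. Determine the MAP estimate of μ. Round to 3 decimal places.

μ̂_MAP = 3.909

Σxᵢ = 35, n = 6.
Posterior ∝ μ^8e^(−5μ) · μ^35e^(−6μ) = μ^43e^(−11μ), i.e. Gamma(shape=44, rate=11).
The mode of a Gamma(a, b) with a ≥ 1 (shape–rate) is (a−1)/b = 43/11 ≈ 3.909.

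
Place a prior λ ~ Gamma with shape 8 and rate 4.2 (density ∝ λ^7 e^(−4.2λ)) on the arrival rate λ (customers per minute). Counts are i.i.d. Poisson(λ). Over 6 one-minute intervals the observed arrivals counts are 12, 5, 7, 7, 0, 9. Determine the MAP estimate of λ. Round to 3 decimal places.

Σxᵢ = 12+5+7+7+0+9 = 40, with n = 6.
Posterior ∝ λ^7e^(−4.2λ) · λ^40e^(−6λ) = λ^47e^(−10.2λ), i.e. Gamma(shape=48, rate=10.2).
The mode of a Gamma(a, b) with a ≥ 1 (shape–rate) is (a−1)/b = 47/10.2 ≈ 4.608.

λ̂_MAP = 4.608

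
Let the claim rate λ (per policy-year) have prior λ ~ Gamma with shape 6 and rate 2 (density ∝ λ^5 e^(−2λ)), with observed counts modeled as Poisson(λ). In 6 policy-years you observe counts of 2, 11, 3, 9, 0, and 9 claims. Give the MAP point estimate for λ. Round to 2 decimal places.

Σxᵢ = 2+11+3+9+0+9 = 34, with n = 6.
Posterior ∝ λ^5e^(−2λ) · λ^34e^(−6λ) = λ^39e^(−8λ), i.e. Gamma(shape=40, rate=8).
The mode of a Gamma(a, b) with a ≥ 1 (shape–rate) is (a−1)/b = 39/8 ≈ 4.88.

λ̂_MAP = 4.88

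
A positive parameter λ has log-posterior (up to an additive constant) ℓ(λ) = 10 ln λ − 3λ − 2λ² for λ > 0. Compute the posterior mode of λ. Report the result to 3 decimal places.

λ̂_MAP = 1.250

ℓ'(λ) = 10/λ − 3 − 4λ. Setting this to zero and multiplying by λ: 4λ² + 3λ − 10 = 0.
λ = (−3 + √(3² + 4·4·10)) / (2·4) = (−3 + √169) / 8 = (−3 + 13)/8 = 5/4.
ℓ''(λ) = −10/λ² − 4 < 0, confirming a maximum.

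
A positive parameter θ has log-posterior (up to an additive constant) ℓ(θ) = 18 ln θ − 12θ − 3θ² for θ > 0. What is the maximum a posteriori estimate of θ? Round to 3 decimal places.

θ̂_MAP = 1.000

ℓ'(θ) = 18/θ − 12 − 6θ. Setting this to zero and multiplying by θ: 6θ² + 12θ − 18 = 0.
θ = (−12 + √(12² + 4·6·18)) / (2·6) = (−12 + √576) / 12 = (−12 + 24)/12 = 1.
ℓ''(θ) = −18/θ² − 6 < 0, confirming a maximum.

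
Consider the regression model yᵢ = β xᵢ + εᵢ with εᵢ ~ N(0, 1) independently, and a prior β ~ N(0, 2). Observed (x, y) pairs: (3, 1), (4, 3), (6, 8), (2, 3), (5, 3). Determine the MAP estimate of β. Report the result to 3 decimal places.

log p(β | y) = −Σ(yᵢ − βxᵢ)²/(2·1) − β²/(2·2) + const.
Setting the derivative to zero: Σxᵢ(yᵢ − βxᵢ)/1 − β/2 = 0, so β = Σxᵢyᵢ / (Σxᵢ² + σ²/τ²).
Σxᵢyᵢ = 3·1 + 4·3 + 6·8 + 2·3 + 5·3 = 84; Σxᵢ² = 90; σ²/τ² = 0.5.
β̂_MAP = 84 / (90 + 0.5) = 84/90.5 ≈ 0.928.

β̂_MAP = 0.928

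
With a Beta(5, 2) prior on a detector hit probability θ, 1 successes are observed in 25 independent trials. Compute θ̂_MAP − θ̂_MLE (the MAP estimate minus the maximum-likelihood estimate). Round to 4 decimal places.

MAP − MLE = 0.1267

Posterior is Beta(6, 26); MAP = (6−1)/(32−2) = 5/30 ≈ 0.16667.
MLE ignores the prior: θ̂_MLE = k/n = 1/25 ≈ 0.04000.
Difference = 5/30 − 1/25 = 19/150 ≈ 0.1267.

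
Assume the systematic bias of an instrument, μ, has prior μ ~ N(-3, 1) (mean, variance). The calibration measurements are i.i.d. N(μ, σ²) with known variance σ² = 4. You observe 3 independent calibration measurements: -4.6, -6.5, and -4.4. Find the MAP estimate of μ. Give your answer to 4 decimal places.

n = 3; x̄ = ((-4.6) + (-6.5) + (-4.4))/3 = -15.5/3 = -31/6 ≈ -5.1667.
For a Normal prior and Normal likelihood with known variance, the posterior is Normal; its mode equals its mean, the precision-weighted average.
Prior precision 1/σ₀² = 1/1 = 1; data precision n/σ² = 3/4 = 0.75.
μ̂ = (1·(-3) + 0.75·(-31/6)) / (1 + 0.75) = (-6.875)/1.75 = -55/14 ≈ -3.9286.

μ̂_MAP = -3.9286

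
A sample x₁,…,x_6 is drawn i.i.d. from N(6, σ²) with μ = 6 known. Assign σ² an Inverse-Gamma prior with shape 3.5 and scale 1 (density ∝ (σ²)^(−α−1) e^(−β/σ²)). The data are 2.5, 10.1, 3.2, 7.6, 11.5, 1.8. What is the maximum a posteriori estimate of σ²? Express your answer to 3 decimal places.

σ̂²_MAP = 5.957

Sum of squared deviations about the known mean: SS = (2.5−6)² + (10.1−6)² + (3.2−6)² + (7.6−6)² + (11.5−6)² + (1.8−6)² = 87.35.
The Normal likelihood contributes (σ²)^(−n/2) exp(−SS/(2σ²)), so the posterior is Inverse-Gamma(α + n/2, β + SS/2) = Inverse-Gamma(6.5, 44.675).
The mode of Inverse-Gamma(a, b) is b/(a+1) = 44.675/7.5 ≈ 5.957.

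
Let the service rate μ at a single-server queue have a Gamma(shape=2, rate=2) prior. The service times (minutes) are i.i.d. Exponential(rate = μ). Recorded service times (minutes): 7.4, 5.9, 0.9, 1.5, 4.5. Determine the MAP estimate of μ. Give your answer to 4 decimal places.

μ̂_MAP = 0.2703

The Exponential(rate=μ) likelihood is ∝ μ^n e^(−μΣtᵢ). Here n = 5 and Σtᵢ = 7.4 + 5.9 + 0.9 + 1.5 + 4.5 = 20.2.
Posterior ∝ μe^(−2μ) · μ^5e^(−20.2μ) = μ^6e^(−22.2μ), i.e. Gamma(7, 22.2).
Mode = (a−1)/b = 6/22.2 ≈ 0.2703.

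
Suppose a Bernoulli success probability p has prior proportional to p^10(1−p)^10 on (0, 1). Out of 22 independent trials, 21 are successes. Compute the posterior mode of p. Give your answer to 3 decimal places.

p̂_MAP = 0.738

The prior density ∝ p^10(1−p)^10 is the kernel of Beta(11, 11).
Data: 21 successes in 22 trials. The binomial likelihood contributes p^21(1−p)^1, so the posterior is Beta(11+21, 11+1) = Beta(32, 12).
For Beta(a, b) with a, b > 1 the mode is (a−1)/(a+b−2) = 31/42 ≈ 0.738.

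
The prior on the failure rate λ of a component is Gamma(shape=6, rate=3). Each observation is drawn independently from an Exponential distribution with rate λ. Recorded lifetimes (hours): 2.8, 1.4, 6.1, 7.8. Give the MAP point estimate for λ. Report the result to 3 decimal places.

λ̂_MAP = 0.427

The Exponential(rate=λ) likelihood is ∝ λ^n e^(−λΣtᵢ). Here n = 4 and Σtᵢ = 2.8 + 1.4 + 6.1 + 7.8 = 18.1.
Posterior ∝ λ^5e^(−3λ) · λ^4e^(−18.1λ) = λ^9e^(−21.1λ), i.e. Gamma(10, 21.1).
Mode = (a−1)/b = 9/21.1 ≈ 0.427.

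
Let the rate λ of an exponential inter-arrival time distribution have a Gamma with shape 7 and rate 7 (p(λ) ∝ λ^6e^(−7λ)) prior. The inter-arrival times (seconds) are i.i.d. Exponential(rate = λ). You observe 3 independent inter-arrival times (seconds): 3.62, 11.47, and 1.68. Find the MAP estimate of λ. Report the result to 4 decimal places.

The Exponential(rate=λ) likelihood is ∝ λ^n e^(−λΣtᵢ). Here n = 3 and Σtᵢ = 3.62 + 11.47 + 1.68 = 16.77.
Posterior ∝ λ^6e^(−7λ) · λ^3e^(−16.77λ) = λ^9e^(−23.77λ), i.e. Gamma(10, 23.77).
Mode = (a−1)/b = 9/23.77 ≈ 0.3786.

λ̂_MAP = 0.3786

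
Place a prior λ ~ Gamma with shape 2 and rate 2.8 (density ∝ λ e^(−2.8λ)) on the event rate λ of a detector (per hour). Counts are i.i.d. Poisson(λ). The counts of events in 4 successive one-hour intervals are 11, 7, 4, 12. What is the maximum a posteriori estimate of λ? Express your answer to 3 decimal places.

λ̂_MAP = 5.147

Σxᵢ = 11+7+4+12 = 34, with n = 4.
Posterior ∝ λe^(−2.8λ) · λ^34e^(−4λ) = λ^35e^(−6.8λ), i.e. Gamma(shape=36, rate=6.8).
The mode of a Gamma(a, b) with a ≥ 1 (shape–rate) is (a−1)/b = 35/6.8 ≈ 5.147.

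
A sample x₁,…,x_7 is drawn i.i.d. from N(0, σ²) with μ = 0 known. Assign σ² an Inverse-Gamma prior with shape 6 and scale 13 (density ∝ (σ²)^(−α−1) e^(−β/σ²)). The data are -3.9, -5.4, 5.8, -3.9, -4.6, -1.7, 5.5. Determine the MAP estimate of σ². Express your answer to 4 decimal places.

Sum of squared deviations about the known mean: SS = (-3.9−0)² + (-5.4−0)² + (5.8−0)² + (-3.9−0)² + (-4.6−0)² + (-1.7−0)² + (5.5−0)² = 147.52.
The Normal likelihood contributes (σ²)^(−n/2) exp(−SS/(2σ²)), so the posterior is Inverse-Gamma(α + n/2, β + SS/2) = Inverse-Gamma(9.5, 86.76).
The mode of Inverse-Gamma(a, b) is b/(a+1) = 86.76/10.5 ≈ 8.2629.

σ̂²_MAP = 8.2629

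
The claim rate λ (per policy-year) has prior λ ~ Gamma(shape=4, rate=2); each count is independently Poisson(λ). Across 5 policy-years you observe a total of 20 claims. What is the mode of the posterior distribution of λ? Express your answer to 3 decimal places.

Σxᵢ = 20, n = 5.
Posterior ∝ λ^3e^(−2λ) · λ^20e^(−5λ) = λ^23e^(−7λ), i.e. Gamma(shape=24, rate=7).
The mode of a Gamma(a, b) with a ≥ 1 (shape–rate) is (a−1)/b = 23/7 ≈ 3.286.

λ̂_MAP = 3.286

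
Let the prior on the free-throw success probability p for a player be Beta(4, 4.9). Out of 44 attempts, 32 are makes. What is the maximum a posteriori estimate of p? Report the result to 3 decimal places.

Prior: Beta(4, 4.9).
Data: 32 successes in 44 trials. The binomial likelihood contributes p^32(1−p)^12, so the posterior is Beta(4+32, 4.9+12) = Beta(36, 16.9).
For Beta(a, b) with a, b > 1 the mode is (a−1)/(a+b−2) = 35/50.9 ≈ 0.688.

p̂_MAP = 0.688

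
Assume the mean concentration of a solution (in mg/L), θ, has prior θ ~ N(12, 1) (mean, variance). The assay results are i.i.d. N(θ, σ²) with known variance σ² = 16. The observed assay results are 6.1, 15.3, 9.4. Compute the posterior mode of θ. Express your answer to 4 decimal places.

n = 3; x̄ = (6.1 + 15.3 + 9.4)/3 = 30.8/3 = 154/15 ≈ 10.2667.
For a Normal prior and Normal likelihood with known variance, the posterior is Normal; its mode equals its mean, the precision-weighted average.
Prior precision 1/σ₀² = 1/1 = 1; data precision n/σ² = 3/16 = 0.1875.
θ̂ = (1·12 + 0.1875·(154/15)) / (1 + 0.1875) = 13.925/1.1875 = 1114/95 ≈ 11.7263.

θ̂_MAP = 11.7263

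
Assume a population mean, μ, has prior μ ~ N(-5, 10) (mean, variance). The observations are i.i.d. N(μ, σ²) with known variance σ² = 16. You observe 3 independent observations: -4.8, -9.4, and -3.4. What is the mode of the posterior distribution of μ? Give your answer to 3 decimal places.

n = 3; x̄ = ((-4.8) + (-9.4) + (-3.4))/3 = -17.6/3 = -88/15 ≈ -5.8667.
For a Normal prior and Normal likelihood with known variance, the posterior is Normal; its mode equals its mean, the precision-weighted average.
Prior precision 1/σ₀² = 1/10 = 0.1; data precision n/σ² = 3/16 = 0.1875.
μ̂ = (0.1·(-5) + 0.1875·(-88/15)) / (0.1 + 0.1875) = (-1.6)/0.2875 = -128/23 ≈ -5.565.

μ̂_MAP = -5.565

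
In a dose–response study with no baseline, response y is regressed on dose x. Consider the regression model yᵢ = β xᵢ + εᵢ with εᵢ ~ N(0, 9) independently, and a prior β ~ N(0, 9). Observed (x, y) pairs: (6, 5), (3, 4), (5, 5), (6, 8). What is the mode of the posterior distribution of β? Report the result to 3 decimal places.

β̂_MAP = 1.075

log p(β | y) = −Σ(yᵢ − βxᵢ)²/(2·9) − β²/(2·9) + const.
Setting the derivative to zero: Σxᵢ(yᵢ − βxᵢ)/9 − β/9 = 0, so β = Σxᵢyᵢ / (Σxᵢ² + σ²/τ²).
Σxᵢyᵢ = 6·5 + 3·4 + 5·5 + 6·8 = 115; Σxᵢ² = 106; σ²/τ² = 1.
β̂_MAP = 115 / (106 + 1) = 115/107 ≈ 1.075.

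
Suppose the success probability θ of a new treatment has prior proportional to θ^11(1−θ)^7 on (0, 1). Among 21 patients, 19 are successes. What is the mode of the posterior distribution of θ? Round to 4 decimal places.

θ̂_MAP = 0.7692

The prior density ∝ θ^11(1−θ)^7 is the kernel of Beta(12, 8).
Data: 19 successes in 21 trials. The binomial likelihood contributes θ^19(1−θ)^2, so the posterior is Beta(12+19, 8+2) = Beta(31, 10).
For Beta(a, b) with a, b > 1 the mode is (a−1)/(a+b−2) = 30/39 ≈ 0.7692.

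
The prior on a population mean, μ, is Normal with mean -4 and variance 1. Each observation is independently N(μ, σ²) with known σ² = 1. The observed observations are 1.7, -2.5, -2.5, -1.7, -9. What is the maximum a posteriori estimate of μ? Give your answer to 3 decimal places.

μ̂_MAP = -3.000

n = 5; x̄ = (1.7 + (-2.5) + (-2.5) + (-1.7) + (-9))/5 = -14/5 = -2.8.
For a Normal prior and Normal likelihood with known variance, the posterior is Normal; its mode equals its mean, the precision-weighted average.
Prior precision 1/σ₀² = 1/1 = 1; data precision n/σ² = 5/1 = 5.
μ̂ = (1·(-4) + 5·(-2.8)) / (1 + 5) = (-18)/6 = -3.000.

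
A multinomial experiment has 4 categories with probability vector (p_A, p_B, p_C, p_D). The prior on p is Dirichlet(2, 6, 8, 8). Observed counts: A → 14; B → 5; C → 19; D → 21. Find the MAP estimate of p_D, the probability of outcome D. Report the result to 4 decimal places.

MAP estimate of p_D = 0.3544

The posterior is Dirichlet(αᵢ + nᵢ) = Dirichlet(16, 11, 27, 29).
For a Dirichlet(a₁,…,a_K) with all aᵢ > 1, the mode has j-th component (aⱼ − 1)/(Σaᵢ − K).
Here Σaᵢ = 83 and K = 4, so p_D = (29 − 1)/(83 − 4) = 28/79 ≈ 0.3544.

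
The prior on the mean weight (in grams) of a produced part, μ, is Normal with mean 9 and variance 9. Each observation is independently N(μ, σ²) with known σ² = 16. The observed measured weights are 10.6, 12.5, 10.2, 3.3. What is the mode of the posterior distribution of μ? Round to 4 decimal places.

n = 4; x̄ = (10.6 + 12.5 + 10.2 + 3.3)/4 = 36.6/4 = 9.15.
For a Normal prior and Normal likelihood with known variance, the posterior is Normal; its mode equals its mean, the precision-weighted average.
Prior precision 1/σ₀² = 1/9; data precision n/σ² = 4/16 = 0.25.
μ̂ = ((1/9)·9 + 0.25·9.15) / (1/9 + 0.25) = 3.2875/(13/36) = 2367/260 ≈ 9.1038.

μ̂_MAP = 9.1038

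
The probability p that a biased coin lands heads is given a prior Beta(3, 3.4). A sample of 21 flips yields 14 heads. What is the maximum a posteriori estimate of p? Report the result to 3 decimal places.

p̂_MAP = 0.630

Prior: Beta(3, 3.4).
Data: 14 successes in 21 trials. The binomial likelihood contributes p^14(1−p)^7, so the posterior is Beta(3+14, 3.4+7) = Beta(17, 10.4).
For Beta(a, b) with a, b > 1 the mode is (a−1)/(a+b−2) = 16/25.4 ≈ 0.630.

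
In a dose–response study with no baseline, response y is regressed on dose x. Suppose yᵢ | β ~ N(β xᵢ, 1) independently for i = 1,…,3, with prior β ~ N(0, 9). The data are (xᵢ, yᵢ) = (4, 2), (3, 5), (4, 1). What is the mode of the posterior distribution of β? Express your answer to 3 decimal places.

log p(β | y) = −Σ(yᵢ − βxᵢ)²/(2·1) − β²/(2·9) + const.
Setting the derivative to zero: Σxᵢ(yᵢ − βxᵢ)/1 − β/9 = 0, so β = Σxᵢyᵢ / (Σxᵢ² + σ²/τ²).
Σxᵢyᵢ = 4·2 + 3·5 + 4·1 = 27; Σxᵢ² = 41; σ²/τ² = 1/9.
β̂_MAP = 27 / (41 + 1/9) = 27/(370/9) = 243/370 ≈ 0.657.

β̂_MAP = 0.657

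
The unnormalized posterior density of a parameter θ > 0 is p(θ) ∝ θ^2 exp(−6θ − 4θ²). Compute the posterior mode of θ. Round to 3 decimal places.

ℓ'(θ) = 2/θ − 6 − 8θ. Setting this to zero and multiplying by θ: 8θ² + 6θ − 2 = 0.
θ = (−6 + √(6² + 4·8·2)) / (2·8) = (−6 + √100) / 16 = (−6 + 10)/16 = 1/4.
ℓ''(θ) = −2/θ² − 8 < 0, confirming a maximum.

θ̂_MAP = 0.250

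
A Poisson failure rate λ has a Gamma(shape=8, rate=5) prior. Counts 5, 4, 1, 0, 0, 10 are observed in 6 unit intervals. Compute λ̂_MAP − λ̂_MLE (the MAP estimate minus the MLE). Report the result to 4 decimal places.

Σxᵢ = 20. Posterior is Gamma(28, 11); MAP = (28−1)/11 = 27/11 ≈ 2.45455.
MLE = x̄ = 20/6 ≈ 3.33333.
Difference = 27/11 − 20/6 = -29/33 ≈ -0.8788.

MAP − MLE = -0.8788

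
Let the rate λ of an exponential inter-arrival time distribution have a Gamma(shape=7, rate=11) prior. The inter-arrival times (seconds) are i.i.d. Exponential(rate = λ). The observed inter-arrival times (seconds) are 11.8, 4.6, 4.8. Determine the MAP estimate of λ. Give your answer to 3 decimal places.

The Exponential(rate=λ) likelihood is ∝ λ^n e^(−λΣtᵢ). Here n = 3 and Σtᵢ = 11.8 + 4.6 + 4.8 = 21.2.
Posterior ∝ λ^6e^(−11λ) · λ^3e^(−21.2λ) = λ^9e^(−32.2λ), i.e. Gamma(10, 32.2).
Mode = (a−1)/b = 9/32.2 ≈ 0.280.

λ̂_MAP = 0.280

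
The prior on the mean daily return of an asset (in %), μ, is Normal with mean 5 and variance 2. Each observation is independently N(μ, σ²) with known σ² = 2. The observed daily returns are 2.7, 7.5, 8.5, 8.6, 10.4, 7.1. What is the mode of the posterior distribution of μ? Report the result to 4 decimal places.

μ̂_MAP = 7.1143

n = 6; x̄ = (2.7 + 7.5 + 8.5 + 8.6 + 10.4 + 7.1)/6 = 44.8/6 = 112/15 ≈ 7.4667.
For a Normal prior and Normal likelihood with known variance, the posterior is Normal; its mode equals its mean, the precision-weighted average.
Prior precision 1/σ₀² = 1/2 = 0.5; data precision n/σ² = 6/2 = 3.
μ̂ = (0.5·5 + 3·(112/15)) / (0.5 + 3) = 24.9/3.5 = 249/35 ≈ 7.1143.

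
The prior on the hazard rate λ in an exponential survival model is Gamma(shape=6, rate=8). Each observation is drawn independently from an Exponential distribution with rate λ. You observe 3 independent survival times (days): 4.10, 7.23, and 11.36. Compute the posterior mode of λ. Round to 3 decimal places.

λ̂_MAP = 0.261

The Exponential(rate=λ) likelihood is ∝ λ^n e^(−λΣtᵢ). Here n = 3 and Σtᵢ = 4.10 + 7.23 + 11.36 = 22.69.
Posterior ∝ λ^5e^(−8λ) · λ^3e^(−22.69λ) = λ^8e^(−30.69λ), i.e. Gamma(9, 30.69).
Mode = (a−1)/b = 8/30.69 ≈ 0.261.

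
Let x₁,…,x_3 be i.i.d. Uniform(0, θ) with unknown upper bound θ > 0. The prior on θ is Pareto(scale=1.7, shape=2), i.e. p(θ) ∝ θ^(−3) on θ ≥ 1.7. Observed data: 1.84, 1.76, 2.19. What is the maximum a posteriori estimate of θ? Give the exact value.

The Uniform(0, θ) likelihood is θ^(−n) for θ ≥ max(xᵢ), zero otherwise. Here max(xᵢ) = 2.19.
Posterior ∝ θ^(−3) · θ^(−3) = θ^(−6) on θ ≥ max(1.7, 2.19) = 2.19.
This density is strictly decreasing in θ, so the posterior mode lies at the lower boundary of the support.

θ̂_MAP = 2.19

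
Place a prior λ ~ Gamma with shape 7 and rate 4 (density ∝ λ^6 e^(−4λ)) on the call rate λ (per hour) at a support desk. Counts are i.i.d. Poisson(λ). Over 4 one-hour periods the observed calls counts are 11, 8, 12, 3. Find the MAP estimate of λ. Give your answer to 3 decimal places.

Σxᵢ = 11+8+12+3 = 34, with n = 4.
Posterior ∝ λ^6e^(−4λ) · λ^34e^(−4λ) = λ^40e^(−8λ), i.e. Gamma(shape=41, rate=8).
The mode of a Gamma(a, b) with a ≥ 1 (shape–rate) is (a−1)/b = 40/8 ≈ 5.000.

λ̂_MAP = 5.000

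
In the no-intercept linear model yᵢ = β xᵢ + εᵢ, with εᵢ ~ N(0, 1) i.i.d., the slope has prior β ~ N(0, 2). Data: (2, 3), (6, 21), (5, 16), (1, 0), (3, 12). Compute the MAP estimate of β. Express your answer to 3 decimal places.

log p(β | y) = −Σ(yᵢ − βxᵢ)²/(2·1) − β²/(2·2) + const.
Setting the derivative to zero: Σxᵢ(yᵢ − βxᵢ)/1 − β/2 = 0, so β = Σxᵢyᵢ / (Σxᵢ² + σ²/τ²).
Σxᵢyᵢ = 2·3 + 6·21 + 5·16 + 1·0 + 3·12 = 248; Σxᵢ² = 75; σ²/τ² = 0.5.
β̂_MAP = 248 / (75 + 0.5) = 248/75.5 ≈ 3.285.

β̂_MAP = 3.285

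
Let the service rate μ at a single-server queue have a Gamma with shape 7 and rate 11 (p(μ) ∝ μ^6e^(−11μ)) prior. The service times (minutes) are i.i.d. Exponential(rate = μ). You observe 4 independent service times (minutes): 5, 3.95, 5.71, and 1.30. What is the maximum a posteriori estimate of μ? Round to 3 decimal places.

The Exponential(rate=μ) likelihood is ∝ μ^n e^(−μΣtᵢ). Here n = 4 and Σtᵢ = 5 + 3.95 + 5.71 + 1.30 = 15.96.
Posterior ∝ μ^6e^(−11μ) · μ^4e^(−15.96μ) = μ^10e^(−26.96μ), i.e. Gamma(11, 26.96).
Mode = (a−1)/b = 10/26.96 ≈ 0.371.

μ̂_MAP = 0.371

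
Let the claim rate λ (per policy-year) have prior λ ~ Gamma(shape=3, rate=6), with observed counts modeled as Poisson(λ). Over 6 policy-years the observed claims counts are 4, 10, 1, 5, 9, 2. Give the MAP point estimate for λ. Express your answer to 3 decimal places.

λ̂_MAP = 2.750

Σxᵢ = 4+10+1+5+9+2 = 31, with n = 6.
Posterior ∝ λ^2e^(−6λ) · λ^31e^(−6λ) = λ^33e^(−12λ), i.e. Gamma(shape=34, rate=12).
The mode of a Gamma(a, b) with a ≥ 1 (shape–rate) is (a−1)/b = 33/12 ≈ 2.750.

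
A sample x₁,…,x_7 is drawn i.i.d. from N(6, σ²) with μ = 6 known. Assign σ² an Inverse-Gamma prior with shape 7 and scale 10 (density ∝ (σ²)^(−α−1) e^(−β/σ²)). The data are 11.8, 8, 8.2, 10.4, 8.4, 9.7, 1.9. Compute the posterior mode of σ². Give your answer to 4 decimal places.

Sum of squared deviations about the known mean: SS = (11.8−6)² + (8−6)² + (8.2−6)² + (10.4−6)² + (8.4−6)² + (9.7−6)² + (1.9−6)² = 98.1.
The Normal likelihood contributes (σ²)^(−n/2) exp(−SS/(2σ²)), so the posterior is Inverse-Gamma(α + n/2, β + SS/2) = Inverse-Gamma(10.5, 59.05).
The mode of Inverse-Gamma(a, b) is b/(a+1) = 59.05/11.5 ≈ 5.1348.

σ̂²_MAP = 5.1348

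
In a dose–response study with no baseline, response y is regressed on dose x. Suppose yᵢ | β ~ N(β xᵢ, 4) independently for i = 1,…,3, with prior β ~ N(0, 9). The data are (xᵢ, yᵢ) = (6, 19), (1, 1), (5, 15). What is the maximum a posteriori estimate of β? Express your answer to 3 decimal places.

β̂_MAP = 3.043

log p(β | y) = −Σ(yᵢ − βxᵢ)²/(2·4) − β²/(2·9) + const.
Setting the derivative to zero: Σxᵢ(yᵢ − βxᵢ)/4 − β/9 = 0, so β = Σxᵢyᵢ / (Σxᵢ² + σ²/τ²).
Σxᵢyᵢ = 6·19 + 1·1 + 5·15 = 190; Σxᵢ² = 62; σ²/τ² = 4/9.
β̂_MAP = 190 / (62 + 4/9) = 190/(562/9) = 855/281 ≈ 3.043.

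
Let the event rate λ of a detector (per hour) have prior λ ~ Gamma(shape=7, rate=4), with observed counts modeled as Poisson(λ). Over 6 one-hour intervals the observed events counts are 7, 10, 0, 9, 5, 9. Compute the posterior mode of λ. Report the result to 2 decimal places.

λ̂_MAP = 4.60

Σxᵢ = 7+10+0+9+5+9 = 40, with n = 6.
Posterior ∝ λ^6e^(−4λ) · λ^40e^(−6λ) = λ^46e^(−10λ), i.e. Gamma(shape=47, rate=10).
The mode of a Gamma(a, b) with a ≥ 1 (shape–rate) is (a−1)/b = 46/10 ≈ 4.60.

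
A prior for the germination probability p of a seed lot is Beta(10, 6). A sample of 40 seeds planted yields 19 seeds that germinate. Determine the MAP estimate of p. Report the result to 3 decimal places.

p̂_MAP = 0.519

Prior: Beta(10, 6).
Data: 19 successes in 40 trials. The binomial likelihood contributes p^19(1−p)^21, so the posterior is Beta(10+19, 6+21) = Beta(29, 27).
For Beta(a, b) with a, b > 1 the mode is (a−1)/(a+b−2) = 28/54 ≈ 0.519.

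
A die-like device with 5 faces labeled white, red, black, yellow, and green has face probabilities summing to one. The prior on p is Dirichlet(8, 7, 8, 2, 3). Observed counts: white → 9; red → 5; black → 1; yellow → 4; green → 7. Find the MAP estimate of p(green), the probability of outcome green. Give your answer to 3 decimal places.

The posterior is Dirichlet(αᵢ + nᵢ) = Dirichlet(17, 12, 9, 6, 10).
For a Dirichlet(a₁,…,a_K) with all aᵢ > 1, the mode has j-th component (aⱼ − 1)/(Σaᵢ − K).
Here Σaᵢ = 54 and K = 5, so p(green) = (10 − 1)/(54 − 5) = 9/49 ≈ 0.184.

MAP estimate of p(green) = 0.184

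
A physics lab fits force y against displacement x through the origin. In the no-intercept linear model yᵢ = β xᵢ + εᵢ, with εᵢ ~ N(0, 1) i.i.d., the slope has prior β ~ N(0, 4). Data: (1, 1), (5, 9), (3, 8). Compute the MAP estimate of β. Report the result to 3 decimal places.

log p(β | y) = −Σ(yᵢ − βxᵢ)²/(2·1) − β²/(2·4) + const.
Setting the derivative to zero: Σxᵢ(yᵢ − βxᵢ)/1 − β/4 = 0, so β = Σxᵢyᵢ / (Σxᵢ² + σ²/τ²).
Σxᵢyᵢ = 1·1 + 5·9 + 3·8 = 70; Σxᵢ² = 35; σ²/τ² = 0.25.
β̂_MAP = 70 / (35 + 0.25) = 70/35.25 ≈ 1.986.

β̂_MAP = 1.986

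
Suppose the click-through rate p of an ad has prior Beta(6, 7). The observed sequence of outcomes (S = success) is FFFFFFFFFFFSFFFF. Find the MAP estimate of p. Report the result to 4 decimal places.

p̂_MAP = 0.2222

Prior: Beta(6, 7).
Data: 1 success in 16 trials (from the sequence). The binomial likelihood contributes p(1−p)^15, so the posterior is Beta(6+1, 7+15) = Beta(7, 22).
For Beta(a, b) with a, b > 1 the mode is (a−1)/(a+b−2) = 6/27 ≈ 0.2222.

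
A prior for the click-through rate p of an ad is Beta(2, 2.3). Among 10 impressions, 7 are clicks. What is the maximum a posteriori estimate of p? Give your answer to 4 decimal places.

Prior: Beta(2, 2.3).
Data: 7 successes in 10 trials. The binomial likelihood contributes p^7(1−p)^3, so the posterior is Beta(2+7, 2.3+3) = Beta(9, 5.3).
For Beta(a, b) with a, b > 1 the mode is (a−1)/(a+b−2) = 8/12.3 ≈ 0.6504.

p̂_MAP = 0.6504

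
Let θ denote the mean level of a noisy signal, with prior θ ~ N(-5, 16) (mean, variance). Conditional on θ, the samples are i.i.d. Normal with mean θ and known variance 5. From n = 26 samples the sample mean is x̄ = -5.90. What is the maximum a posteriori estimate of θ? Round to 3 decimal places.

n = 26, x̄ = -5.90.
For a Normal prior and Normal likelihood with known variance, the posterior is Normal; its mode equals its mean, the precision-weighted average.
Prior precision 1/σ₀² = 1/16 = 0.0625; data precision n/σ² = 26/5 = 5.2.
θ̂ = (0.0625·(-5) + 5.2·(-5.9)) / (0.0625 + 5.2) = (-30.9925)/5.2625 = -12397/2105 ≈ -5.889.

θ̂_MAP = -5.889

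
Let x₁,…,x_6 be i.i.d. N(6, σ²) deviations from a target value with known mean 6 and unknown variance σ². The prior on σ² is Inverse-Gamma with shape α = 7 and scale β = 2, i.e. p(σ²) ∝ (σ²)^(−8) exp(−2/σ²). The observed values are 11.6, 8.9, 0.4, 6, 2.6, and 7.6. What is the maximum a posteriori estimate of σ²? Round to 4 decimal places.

Sum of squared deviations about the known mean: SS = (11.6−6)² + (8.9−6)² + (0.4−6)² + (6−6)² + (2.6−6)² + (7.6−6)² = 85.25.
The Normal likelihood contributes (σ²)^(−n/2) exp(−SS/(2σ²)), so the posterior is Inverse-Gamma(α + n/2, β + SS/2) = Inverse-Gamma(10, 44.625).
The mode of Inverse-Gamma(a, b) is b/(a+1) = 44.625/11 ≈ 4.0568.

σ̂²_MAP = 4.0568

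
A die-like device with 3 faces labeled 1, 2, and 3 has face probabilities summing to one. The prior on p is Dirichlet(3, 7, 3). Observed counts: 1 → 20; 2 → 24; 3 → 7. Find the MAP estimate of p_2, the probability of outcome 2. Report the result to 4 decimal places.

MAP estimate: 0.4918

The posterior is Dirichlet(αᵢ + nᵢ) = Dirichlet(23, 31, 10).
For a Dirichlet(a₁,…,a_K) with all aᵢ > 1, the mode has j-th component (aⱼ − 1)/(Σaᵢ − K).
Here Σaᵢ = 64 and K = 3, so p_2 = (31 − 1)/(64 − 3) = 30/61 ≈ 0.4918.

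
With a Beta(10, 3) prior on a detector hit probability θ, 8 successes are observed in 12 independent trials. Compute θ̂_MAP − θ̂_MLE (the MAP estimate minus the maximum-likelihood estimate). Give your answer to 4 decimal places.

Posterior is Beta(18, 7); MAP = (18−1)/(25−2) = 17/23 ≈ 0.73913.
MLE ignores the prior: θ̂_MLE = k/n = 8/12 ≈ 0.66667.
Difference = 17/23 − 8/12 = 5/69 ≈ 0.0725.

MAP − MLE = 0.0725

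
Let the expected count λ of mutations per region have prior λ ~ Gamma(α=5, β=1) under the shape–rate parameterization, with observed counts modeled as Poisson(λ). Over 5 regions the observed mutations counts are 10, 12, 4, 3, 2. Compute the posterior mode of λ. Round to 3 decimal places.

λ̂_MAP = 5.833

Σxᵢ = 10+12+4+3+2 = 31, with n = 5.
Posterior ∝ λ^4e^(−1λ) · λ^31e^(−5λ) = λ^35e^(−6λ), i.e. Gamma(shape=36, rate=6).
The mode of a Gamma(a, b) with a ≥ 1 (shape–rate) is (a−1)/b = 35/6 ≈ 5.833.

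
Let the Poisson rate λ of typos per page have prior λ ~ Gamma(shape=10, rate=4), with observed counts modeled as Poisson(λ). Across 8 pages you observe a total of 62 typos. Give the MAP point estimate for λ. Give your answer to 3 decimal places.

Σxᵢ = 62, n = 8.
Posterior ∝ λ^9e^(−4λ) · λ^62e^(−8λ) = λ^71e^(−12λ), i.e. Gamma(shape=72, rate=12).
The mode of a Gamma(a, b) with a ≥ 1 (shape–rate) is (a−1)/b = 71/12 ≈ 5.917.

λ̂_MAP = 5.917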